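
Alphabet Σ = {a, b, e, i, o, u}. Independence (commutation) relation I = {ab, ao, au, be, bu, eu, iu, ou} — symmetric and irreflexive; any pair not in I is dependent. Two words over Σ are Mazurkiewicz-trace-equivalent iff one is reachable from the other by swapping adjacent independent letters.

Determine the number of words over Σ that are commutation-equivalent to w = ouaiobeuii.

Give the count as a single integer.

drop 0:o onto floor
drop 1:u onto floor
drop 2:a onto floor
drop 3:i onto {0:o, 2:a}
drop 4:o onto {3:i}
drop 5:b onto {4:o}
drop 6:e onto {4:o}
drop 7:u onto {1:u}
drop 8:i onto {5:b, 6:e}
drop 9:i onto {8:i}
ground layer = {0:o, 1:u, 2:a}
drop-orders for the pieces not yet dropped (sum over which currently-grounded one goes next):
  1 to go: {7} 1  {9} 1
  2 to go: {1,7} 1  {7,9} 2  {8,9} 1
  3 to go: {1,7,9} 3  {5,8,9} 1  {6,8,9} 1  {7,8,9} 3
  4 to go: {1,7,8,9} 6  {5,6,8,9} 2  {5,7,8,9} 4  {6,7,8,9} 4
  5 to go: {1,5,7,8,9} 10  {1,6,7,8,9} 10  {4,5,6,8,9} 2  {5,6,7,8,9} 10
  6 to go: {1,5,6,7,8,9} 30  {3,4,5,6,8,9} 2  {4,5,6,7,8,9} 12
  7 to go: {0,3,4,5,6,8,9} 2  {1,4,5,6,7,8,9} 42  {2,3,4,5,6,8,9} 2  {3,4,5,6,7,8,9} 14
  8 to go: {0,2,3,4,5,6,8,9} 4  {0,3,4,5,6,7,8,9} 16  {1,3,4,5,6,7,8,9} 56  {2,3,4,5,6,7,8,9} 16
  if 0:o drops first: 72 orders
  if 1:u drops first: 36 orders
  if 2:a drops first: 72 orders
heap linearizations: 180

180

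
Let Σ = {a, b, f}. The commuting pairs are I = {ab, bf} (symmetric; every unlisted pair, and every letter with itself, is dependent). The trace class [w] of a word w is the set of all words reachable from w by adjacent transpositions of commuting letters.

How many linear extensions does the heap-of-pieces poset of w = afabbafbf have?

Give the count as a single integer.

84

piece 0:a — minimal
piece 1:f rests on {0:a}
piece 2:a rests on {1:f}
piece 3:b — minimal
piece 4:b rests on {3:b}
piece 5:a rests on {2:a}
piece 6:f rests on {5:a}
piece 7:b rests on {4:b}
piece 8:f rests on {6:f}
minimal pieces: {0:a, 3:b}
ways to finish when only these pieces remain (= sum over removing one remaining piece with nothing left below it):
  1 left: {7}→1  {8}→1
  2 left: {4,7}→1  {6,8}→1  {7,8}→2
  3 left: {3,4,7}→1  {4,7,8}→3  {5,6,8}→1  {6,7,8}→3
  4 left: {2,5,6,8}→1  {3,4,7,8}→4  {4,6,7,8}→6  {5,6,7,8}→4
  5 left: {1,2,5,6,8}→1  {2,5,6,7,8}→5  {3,4,6,7,8}→10  {4,5,6,7,8}→10
  6 left: {0,1,2,5,6,8}→1  {1,2,5,6,7,8}→6  {2,4,5,6,7,8}→15  {3,4,5,6,7,8}→20
  7 left: {0,1,2,5,6,7,8}→7  {1,2,4,5,6,7,8}→21  {2,3,4,5,6,7,8}→35
  placing 0:a first → 56 extensions
  placing 3:b first → 28 extensions
total linear extensions = 84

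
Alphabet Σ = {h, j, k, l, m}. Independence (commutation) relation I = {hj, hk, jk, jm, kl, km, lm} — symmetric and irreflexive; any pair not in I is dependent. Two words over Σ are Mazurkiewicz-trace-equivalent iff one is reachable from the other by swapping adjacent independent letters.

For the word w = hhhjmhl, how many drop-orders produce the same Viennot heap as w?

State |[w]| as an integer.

drop 0:h onto floor
drop 1:h onto {0:h}
drop 2:h onto {1:h}
drop 3:j onto floor
drop 4:m onto {2:h}
drop 5:h onto {4:m}
drop 6:l onto {3:j, 5:h}
ground layer = {0:h, 3:j}
drop-orders for the pieces not yet dropped (sum over which currently-grounded one goes next):
  1 to go: {6} 1
  2 to go: {3,6} 1  {5,6} 1
  3 to go: {3,5,6} 2  {4,5,6} 1
  4 to go: {2,4,5,6} 1  {3,4,5,6} 3
  5 to go: {1,2,4,5,6} 1  {2,3,4,5,6} 4
  if 0:h drops first: 5 orders
  if 3:j drops first: 1 orders
heap linearizations: 6

6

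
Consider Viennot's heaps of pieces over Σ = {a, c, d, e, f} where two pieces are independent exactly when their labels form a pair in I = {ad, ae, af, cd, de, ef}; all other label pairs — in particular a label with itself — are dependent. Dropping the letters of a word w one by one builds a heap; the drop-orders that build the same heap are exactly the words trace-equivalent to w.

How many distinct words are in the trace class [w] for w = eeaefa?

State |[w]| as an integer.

drop 0:e onto floor
drop 1:e onto {0:e}
drop 2:a onto floor
drop 3:e onto {1:e}
drop 4:f onto floor
drop 5:a onto {2:a}
ground layer = {0:e, 2:a, 4:f}
drop-orders for the pieces not yet dropped (sum over which currently-grounded one goes next):
  1 to go: {3} 1  {4} 1  {5} 1
  2 to go: {1,3} 1  {2,5} 1  {3,4} 2  {3,5} 2  {4,5} 2
  3 to go: {0,1,3} 1  {1,3,4} 3  {1,3,5} 3  {2,3,5} 3  {2,4,5} 3  {3,4,5} 6
  4 to go: {0,1,3,4} 4  {0,1,3,5} 4  {1,2,3,5} 6  {1,3,4,5} 12  {2,3,4,5} 12
  if 0:e drops first: 30 orders
  if 2:a drops first: 20 orders
  if 4:f drops first: 10 orders
heap linearizations: 60

60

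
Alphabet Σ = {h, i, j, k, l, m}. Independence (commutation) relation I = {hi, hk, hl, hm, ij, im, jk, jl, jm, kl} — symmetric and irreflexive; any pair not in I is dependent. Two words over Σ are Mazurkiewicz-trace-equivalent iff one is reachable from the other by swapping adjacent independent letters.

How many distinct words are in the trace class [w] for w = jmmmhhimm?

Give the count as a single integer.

drop 0:j onto floor
drop 1:m onto floor
drop 2:m onto {1:m}
drop 3:m onto {2:m}
drop 4:h onto {0:j}
drop 5:h onto {4:h}
drop 6:i onto floor
drop 7:m onto {3:m}
drop 8:m onto {7:m}
ground layer = {0:j, 1:m, 6:i}
drop-orders for the pieces not yet dropped (sum over which currently-grounded one goes next):
  1 to go: {5} 1  {6} 1  {8} 1
  2 to go: {4,5} 1  {5,6} 2  {5,8} 2  {6,8} 2  {7,8} 1
  3 to go: {0,4,5} 1  {3,7,8} 1  {4,5,6} 3  {4,5,8} 3  {5,6,8} 6  {5,7,8} 3  {6,7,8} 3
  4 to go: {0,4,5,6} 4  {0,4,5,8} 4  {2,3,7,8} 1  {3,5,7,8} 4  {3,6,7,8} 4  {4,5,6,8} 12  {4,5,7,8} 6  {5,6,7,8} 12
  5 to go: {0,4,5,6,8} 20  {0,4,5,7,8} 10  {1,2,3,7,8} 1  {2,3,5,7,8} 5  {2,3,6,7,8} 5  {3,4,5,7,8} 10  {3,5,6,7,8} 20  {4,5,6,7,8} 30
  6 to go: {0,3,4,5,7,8} 20  {0,4,5,6,7,8} 60  {1,2,3,5,7,8} 6  {1,2,3,6,7,8} 6  {2,3,4,5,7,8} 15  {2,3,5,6,7,8} 30  {3,4,5,6,7,8} 60
  7 to go: {0,2,3,4,5,7,8} 35  {0,3,4,5,6,7,8} 140  {1,2,3,4,5,7,8} 21  {1,2,3,5,6,7,8} 42  {2,3,4,5,6,7,8} 105
  if 0:j drops first: 168 orders
  if 1:m drops first: 280 orders
  if 6:i drops first: 56 orders
heap linearizations: 504

504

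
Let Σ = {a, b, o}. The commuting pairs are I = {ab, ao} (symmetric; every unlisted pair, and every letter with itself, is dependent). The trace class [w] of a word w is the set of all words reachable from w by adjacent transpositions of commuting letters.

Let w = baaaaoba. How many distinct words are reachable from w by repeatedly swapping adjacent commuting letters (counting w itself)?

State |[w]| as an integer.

#0=b has no predecessor
#1=a has no predecessor
#2=a depends on [1:a]
#3=a depends on [2:a]
#4=a depends on [3:a]
#5=o depends on [0:b]
#6=b depends on [5:o]
#7=a depends on [4:a]
sources: [0:b, 1:a]
N(rest) = Σ N(rest − s) over sources s of rest; N(one piece) = 1:
  size 1 → [6]=1  [7]=1
  size 2 → [4,7]=1  [5,6]=1  [6,7]=2
  size 3 → [0,5,6]=1  [3,4,7]=1  [4,6,7]=3  [5,6,7]=3
  size 4 → [0,5,6,7]=4  [2,3,4,7]=1  [3,4,6,7]=4  [4,5,6,7]=6
  size 5 → [0,4,5,6,7]=10  [1,2,3,4,7]=1  [2,3,4,6,7]=5  [3,4,5,6,7]=10
  size 6 → [0,3,4,5,6,7]=20  [1,2,3,4,6,7]=6  [2,3,4,5,6,7]=15
  first=0(b) contributes 21
  first=1(a) contributes 35
|[w]| = 56

56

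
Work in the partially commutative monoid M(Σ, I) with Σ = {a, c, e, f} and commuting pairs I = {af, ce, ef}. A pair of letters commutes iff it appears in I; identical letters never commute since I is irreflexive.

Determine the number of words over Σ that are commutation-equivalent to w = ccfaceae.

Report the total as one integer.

0(c) covers ∅
1(c) covers 0:c
2(f) covers 1:c
3(a) covers 1:c
4(c) covers 2:f, 3:a
5(e) covers 3:a
6(a) covers 4:c, 5:e
7(e) covers 6:a
floor of heap: 0:c
completions by unplaced set U, small U first (add the entries for U minus each lowest piece of U):
  |U|=1: {7}:1
  |U|=2: {6,7}:1
  |U|=3: {4,6,7}:1  {5,6,7}:1
  |U|=4: {2,4,6,7}:1  {4,5,6,7}:2
  |U|=5: {2,4,5,6,7}:3  {3,4,5,6,7}:2
  |U|=6: {2,3,4,5,6,7}:5
  start at 0(c): 5

5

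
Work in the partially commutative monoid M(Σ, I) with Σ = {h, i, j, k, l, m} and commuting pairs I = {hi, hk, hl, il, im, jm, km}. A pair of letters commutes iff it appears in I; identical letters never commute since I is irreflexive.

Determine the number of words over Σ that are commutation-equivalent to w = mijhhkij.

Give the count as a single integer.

#0=m has no predecessor
#1=i has no predecessor
#2=j depends on [1:i]
#3=h depends on [0:m, 2:j]
#4=h depends on [3:h]
#5=k depends on [2:j]
#6=i depends on [5:k]
#7=j depends on [4:h, 6:i]
sources: [0:m, 1:i]
N(rest) = Σ N(rest − s) over sources s of rest; N(one piece) = 1:
  size 1 → [7]=1
  size 2 → [4,7]=1  [6,7]=1
  size 3 → [3,4,7]=1  [4,6,7]=2  [5,6,7]=1
  size 4 → [0,3,4,7]=1  [3,4,6,7]=3  [4,5,6,7]=3
  size 5 → [0,3,4,6,7]=4  [3,4,5,6,7]=6
  size 6 → [0,3,4,5,6,7]=10  [2,3,4,5,6,7]=6
  first=0(m) contributes 6
  first=1(i) contributes 16
|[w]| = 22

22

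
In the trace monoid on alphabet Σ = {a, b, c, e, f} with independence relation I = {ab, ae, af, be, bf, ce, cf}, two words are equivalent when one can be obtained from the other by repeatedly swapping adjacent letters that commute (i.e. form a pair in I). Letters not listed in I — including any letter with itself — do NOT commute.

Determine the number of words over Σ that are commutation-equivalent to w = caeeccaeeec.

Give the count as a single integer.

drop 0:c onto floor
drop 1:a onto {0:c}
drop 2:e onto floor
drop 3:e onto {2:e}
drop 4:c onto {1:a}
drop 5:c onto {4:c}
drop 6:a onto {5:c}
drop 7:e onto {3:e}
drop 8:e onto {7:e}
drop 9:e onto {8:e}
drop 10:c onto {6:a}
ground layer = {0:c, 2:e}
drop-orders for the pieces not yet dropped (sum over which currently-grounded one goes next):
  1 to go: {9} 1  {10} 1
  2 to go: {6,10} 1  {8,9} 1  {9,10} 2
  3 to go: {5,6,10} 1  {6,9,10} 3  {7,8,9} 1  {8,9,10} 3
  4 to go: {3,7,8,9} 1  {4,5,6,10} 1  {5,6,9,10} 4  {6,8,9,10} 6  {7,8,9,10} 4
  5 to go: {1,4,5,6,10} 1  {2,3,7,8,9} 1  {3,7,8,9,10} 5  {4,5,6,9,10} 5  {5,6,8,9,10} 10  {6,7,8,9,10} 10
  6 to go: {0,1,4,5,6,10} 1  {1,4,5,6,9,10} 6  {2,3,7,8,9,10} 6  {3,6,7,8,9,10} 15  {4,5,6,8,9,10} 15  {5,6,7,8,9,10} 20
  7 to go: {0,1,4,5,6,9,10} 7  {1,4,5,6,8,9,10} 21  {2,3,6,7,8,9,10} 21  {3,5,6,7,8,9,10} 35  {4,5,6,7,8,9,10} 35
  8 to go: {0,1,4,5,6,8,9,10} 28  {1,4,5,6,7,8,9,10} 56  {2,3,5,6,7,8,9,10} 56  {3,4,5,6,7,8,9,10} 70
  9 to go: {0,1,4,5,6,7,8,9,10} 84  {1,3,4,5,6,7,8,9,10} 126  {2,3,4,5,6,7,8,9,10} 126
  if 0:c drops first: 252 orders
  if 2:e drops first: 210 orders
heap linearizations: 462

462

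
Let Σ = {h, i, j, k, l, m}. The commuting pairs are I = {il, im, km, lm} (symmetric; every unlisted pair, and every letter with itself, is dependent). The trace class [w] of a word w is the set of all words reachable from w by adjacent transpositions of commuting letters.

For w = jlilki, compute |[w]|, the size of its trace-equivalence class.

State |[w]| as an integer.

drop 0:j onto floor
drop 1:l onto {0:j}
drop 2:i onto {0:j}
drop 3:l onto {1:l}
drop 4:k onto {2:i, 3:l}
drop 5:i onto {4:k}
ground layer = {0:j}
drop-orders for the pieces not yet dropped (sum over which currently-grounded one goes next):
  1 to go: {5} 1
  2 to go: {4,5} 1
  3 to go: {2,4,5} 1  {3,4,5} 1
  4 to go: {1,3,4,5} 1  {2,3,4,5} 2
  if 0:j drops first: 3 orders

3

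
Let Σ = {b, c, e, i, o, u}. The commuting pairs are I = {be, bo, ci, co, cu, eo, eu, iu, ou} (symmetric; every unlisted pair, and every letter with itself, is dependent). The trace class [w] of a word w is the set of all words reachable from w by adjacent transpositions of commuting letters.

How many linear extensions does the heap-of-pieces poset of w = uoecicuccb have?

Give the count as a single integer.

0(u) covers ∅
1(o) covers ∅
2(e) covers ∅
3(c) covers 2:e
4(i) covers 1:o, 2:e
5(c) covers 3:c
6(u) covers 0:u
7(c) covers 5:c
8(c) covers 7:c
9(b) covers 4:i, 6:u, 8:c
floor of heap: 0:u, 1:o, 2:e
completions by unplaced set U, small U first (add the entries for U minus each lowest piece of U):
  |U|=1: {9}:1
  |U|=2: {4,9}:1  {6,9}:1  {8,9}:1
  |U|=3: {0,6,9}:1  {1,4,9}:1  {4,6,9}:2  {4,8,9}:2  {6,8,9}:2  {7,8,9}:1
  |U|=4: {0,4,6,9}:3  {0,6,8,9}:3  {1,4,6,9}:3  {1,4,8,9}:3  {4,6,8,9}:6  {4,7,8,9}:3  {5,7,8,9}:1  {6,7,8,9}:3
  |U|=5: {0,1,4,6,9}:6  {0,4,6,8,9}:12  {0,6,7,8,9}:6  {1,4,6,8,9}:12  {1,4,7,8,9}:6  {3,5,7,8,9}:1  {4,5,7,8,9}:4  {4,6,7,8,9}:12  {5,6,7,8,9}:4
  |U|=6: {0,1,4,6,8,9}:30  {0,4,6,7,8,9}:30  {0,5,6,7,8,9}:10  {1,4,5,7,8,9}:10  {1,4,6,7,8,9}:30  {3,4,5,7,8,9}:5  {3,5,6,7,8,9}:5  {4,5,6,7,8,9}:20
  |U|=7: {0,1,4,6,7,8,9}:90  {0,3,5,6,7,8,9}:15  {0,4,5,6,7,8,9}:60  {1,3,4,5,7,8,9}:15  {1,4,5,6,7,8,9}:60  {2,3,4,5,7,8,9}:5  {3,4,5,6,7,8,9}:30
  |U|=8: {0,1,4,5,6,7,8,9}:210  {0,3,4,5,6,7,8,9}:105  {1,2,3,4,5,7,8,9}:20  {1,3,4,5,6,7,8,9}:105  {2,3,4,5,6,7,8,9}:35
  start at 0(u): 160
  start at 1(o): 140
  start at 2(e): 420
sum over floor = 720

720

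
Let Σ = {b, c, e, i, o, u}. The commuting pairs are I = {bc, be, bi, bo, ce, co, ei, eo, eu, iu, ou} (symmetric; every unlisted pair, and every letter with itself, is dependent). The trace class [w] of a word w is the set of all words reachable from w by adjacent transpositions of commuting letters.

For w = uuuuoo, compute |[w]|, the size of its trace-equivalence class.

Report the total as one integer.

#0=u has no predecessor
#1=u depends on [0:u]
#2=u depends on [1:u]
#3=u depends on [2:u]
#4=o has no predecessor
#5=o depends on [4:o]
sources: [0:u, 4:o]
N(rest) = Σ N(rest − s) over sources s of rest; N(one piece) = 1:
  size 1 → [3]=1  [5]=1
  size 2 → [2,3]=1  [3,5]=2  [4,5]=1
  size 3 → [1,2,3]=1  [2,3,5]=3  [3,4,5]=3
  size 4 → [0,1,2,3]=1  [1,2,3,5]=4  [2,3,4,5]=6
  first=0(u) contributes 10
  first=4(o) contributes 5
|[w]| = 15

15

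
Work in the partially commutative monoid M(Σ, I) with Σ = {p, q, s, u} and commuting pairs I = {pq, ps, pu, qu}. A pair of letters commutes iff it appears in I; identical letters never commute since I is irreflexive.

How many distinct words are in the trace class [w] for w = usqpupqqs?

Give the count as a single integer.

144

#0=u has no predecessor
#1=s depends on [0:u]
#2=q depends on [1:s]
#3=p has no predecessor
#4=u depends on [1:s]
#5=p depends on [3:p]
#6=q depends on [2:q]
#7=q depends on [6:q]
#8=s depends on [4:u, 7:q]
sources: [0:u, 3:p]
N(rest) = Σ N(rest − s) over sources s of rest; N(one piece) = 1:
  size 1 → [5]=1  [8]=1
  size 2 → [3,5]=1  [4,8]=1  [5,8]=2  [7,8]=1
  size 3 → [3,5,8]=3  [4,5,8]=3  [4,7,8]=2  [5,7,8]=3  [6,7,8]=1
  size 4 → [2,6,7,8]=1  [3,4,5,8]=6  [3,5,7,8]=6  [4,5,7,8]=8  [4,6,7,8]=3  [5,6,7,8]=4
  size 5 → [2,4,6,7,8]=4  [2,5,6,7,8]=5  [3,4,5,7,8]=20  [3,5,6,7,8]=10  [4,5,6,7,8]=15
  size 6 → [1,2,4,6,7,8]=4  [2,3,5,6,7,8]=15  [2,4,5,6,7,8]=24  [3,4,5,6,7,8]=45
  size 7 → [0,1,2,4,6,7,8]=4  [1,2,4,5,6,7,8]=28  [2,3,4,5,6,7,8]=84
  first=0(u) contributes 112
  first=3(p) contributes 32
|[w]| = 144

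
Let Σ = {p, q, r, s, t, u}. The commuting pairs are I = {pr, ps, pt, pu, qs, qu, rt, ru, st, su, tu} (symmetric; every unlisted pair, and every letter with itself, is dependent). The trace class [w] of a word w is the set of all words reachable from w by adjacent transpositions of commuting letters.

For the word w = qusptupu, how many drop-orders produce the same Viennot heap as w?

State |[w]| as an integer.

840

piece 0:q — minimal
piece 1:u — minimal
piece 2:s — minimal
piece 3:p rests on {0:q}
piece 4:t rests on {0:q}
piece 5:u rests on {1:u}
piece 6:p rests on {3:p}
piece 7:u rests on {5:u}
minimal pieces: {0:q, 1:u, 2:s}
ways to finish when only these pieces remain (= sum over removing one remaining piece with nothing left below it):
  1 left: {2}→1  {4}→1  {6}→1  {7}→1
  2 left: {2,4}→2  {2,6}→2  {2,7}→2  {3,6}→1  {4,6}→2  {4,7}→2  {5,7}→1  {6,7}→2
  3 left: {1,5,7}→1  {2,3,6}→3  {2,4,6}→6  {2,4,7}→6  {2,5,7}→3  {2,6,7}→6  {3,4,6}→3  {3,6,7}→3  {4,5,7}→3  {4,6,7}→6  {5,6,7}→3
  4 left: {0,3,4,6}→3  {1,2,5,7}→4  {1,4,5,7}→4  {1,5,6,7}→4  {2,3,4,6}→12  {2,3,6,7}→12  {2,4,5,7}→12  {2,4,6,7}→24  {2,5,6,7}→12  {3,4,6,7}→12  {3,5,6,7}→6  {4,5,6,7}→12
  5 left: {0,2,3,4,6}→15  {0,3,4,6,7}→15  {1,2,4,5,7}→20  {1,2,5,6,7}→20  {1,3,5,6,7}→10  {1,4,5,6,7}→20  {2,3,4,6,7}→60  {2,3,5,6,7}→30  {2,4,5,6,7}→60  {3,4,5,6,7}→30
  6 left: {0,2,3,4,6,7}→90  {0,3,4,5,6,7}→45  {1,2,3,5,6,7}→60  {1,2,4,5,6,7}→120  {1,3,4,5,6,7}→60  {2,3,4,5,6,7}→180
  placing 0:q first → 420 extensions
  placing 1:u first → 315 extensions
  placing 2:s first → 105 extensions
total linear extensions = 840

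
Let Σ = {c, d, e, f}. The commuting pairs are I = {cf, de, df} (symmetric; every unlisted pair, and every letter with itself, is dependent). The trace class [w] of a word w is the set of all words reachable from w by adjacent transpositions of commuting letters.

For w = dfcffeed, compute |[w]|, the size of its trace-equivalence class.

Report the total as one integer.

0(d) covers ∅
1(f) covers ∅
2(c) covers 0:d
3(f) covers 1:f
4(f) covers 3:f
5(e) covers 2:c, 4:f
6(e) covers 5:e
7(d) covers 2:c
floor of heap: 0:d, 1:f
completions by unplaced set U, small U first (add the entries for U minus each lowest piece of U):
  |U|=1: {6}:1  {7}:1
  |U|=2: {5,6}:1  {6,7}:2
  |U|=3: {4,5,6}:1  {5,6,7}:3
  |U|=4: {2,5,6,7}:3  {3,4,5,6}:1  {4,5,6,7}:4
  |U|=5: {0,2,5,6,7}:3  {1,3,4,5,6}:1  {2,4,5,6,7}:7  {3,4,5,6,7}:5
  |U|=6: {0,2,4,5,6,7}:10  {1,3,4,5,6,7}:6  {2,3,4,5,6,7}:12
  start at 0(d): 18
  start at 1(f): 22
sum over floor = 40

40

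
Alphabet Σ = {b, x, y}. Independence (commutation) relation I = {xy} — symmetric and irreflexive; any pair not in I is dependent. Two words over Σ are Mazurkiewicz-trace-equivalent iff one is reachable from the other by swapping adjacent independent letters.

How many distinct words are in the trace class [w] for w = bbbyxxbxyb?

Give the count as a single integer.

piece 0:b — minimal
piece 1:b rests on {0:b}
piece 2:b rests on {1:b}
piece 3:y rests on {2:b}
piece 4:x rests on {2:b}
piece 5:x rests on {4:x}
piece 6:b rests on {3:y, 5:x}
piece 7:x rests on {6:b}
piece 8:y rests on {6:b}
piece 9:b rests on {7:x, 8:y}
minimal pieces: {0:b}
ways to finish when only these pieces remain (= sum over removing one remaining piece with nothing left below it):
  1 left: {9}→1
  2 left: {7,9}→1  {8,9}→1
  3 left: {7,8,9}→2
  4 left: {6,7,8,9}→2
  5 left: {3,6,7,8,9}→2  {5,6,7,8,9}→2
  6 left: {3,5,6,7,8,9}→4  {4,5,6,7,8,9}→2
  7 left: {3,4,5,6,7,8,9}→6
  8 left: {2,3,4,5,6,7,8,9}→6
  placing 0:b first → 6 extensions

6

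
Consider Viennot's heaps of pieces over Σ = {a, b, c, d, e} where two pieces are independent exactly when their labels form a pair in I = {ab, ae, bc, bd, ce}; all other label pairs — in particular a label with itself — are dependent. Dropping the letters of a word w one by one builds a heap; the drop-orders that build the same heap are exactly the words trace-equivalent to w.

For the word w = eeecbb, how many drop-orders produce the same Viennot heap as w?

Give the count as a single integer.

0(e) covers ∅
1(e) covers 0:e
2(e) covers 1:e
3(c) covers ∅
4(b) covers 2:e
5(b) covers 4:b
floor of heap: 0:e, 3:c
completions by unplaced set U, small U first (add the entries for U minus each lowest piece of U):
  |U|=1: {3}:1  {5}:1
  |U|=2: {3,5}:2  {4,5}:1
  |U|=3: {2,4,5}:1  {3,4,5}:3
  |U|=4: {1,2,4,5}:1  {2,3,4,5}:4
  start at 0(e): 5
  start at 3(c): 1
sum over floor = 6

6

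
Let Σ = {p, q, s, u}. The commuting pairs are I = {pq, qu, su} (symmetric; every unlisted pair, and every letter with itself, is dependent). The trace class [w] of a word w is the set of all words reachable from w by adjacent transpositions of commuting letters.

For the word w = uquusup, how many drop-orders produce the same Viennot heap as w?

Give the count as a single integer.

15

#0=u has no predecessor
#1=q has no predecessor
#2=u depends on [0:u]
#3=u depends on [2:u]
#4=s depends on [1:q]
#5=u depends on [3:u]
#6=p depends on [4:s, 5:u]
sources: [0:u, 1:q]
N(rest) = Σ N(rest − s) over sources s of rest; N(one piece) = 1:
  size 1 → [6]=1
  size 2 → [4,6]=1  [5,6]=1
  size 3 → [1,4,6]=1  [3,5,6]=1  [4,5,6]=2
  size 4 → [1,4,5,6]=3  [2,3,5,6]=1  [3,4,5,6]=3
  size 5 → [0,2,3,5,6]=1  [1,3,4,5,6]=6  [2,3,4,5,6]=4
  first=0(u) contributes 10
  first=1(q) contributes 5
|[w]| = 15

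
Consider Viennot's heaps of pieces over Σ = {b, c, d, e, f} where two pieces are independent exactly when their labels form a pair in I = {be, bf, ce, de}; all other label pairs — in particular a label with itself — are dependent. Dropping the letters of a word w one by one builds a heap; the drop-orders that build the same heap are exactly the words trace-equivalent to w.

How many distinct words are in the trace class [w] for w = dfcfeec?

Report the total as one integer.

0(d) covers ∅
1(f) covers 0:d
2(c) covers 1:f
3(f) covers 2:c
4(e) covers 3:f
5(e) covers 4:e
6(c) covers 3:f
floor of heap: 0:d
completions by unplaced set U, small U first (add the entries for U minus each lowest piece of U):
  |U|=1: {5}:1  {6}:1
  |U|=2: {4,5}:1  {5,6}:2
  |U|=3: {4,5,6}:3
  |U|=4: {3,4,5,6}:3
  |U|=5: {2,3,4,5,6}:3
  start at 0(d): 3

3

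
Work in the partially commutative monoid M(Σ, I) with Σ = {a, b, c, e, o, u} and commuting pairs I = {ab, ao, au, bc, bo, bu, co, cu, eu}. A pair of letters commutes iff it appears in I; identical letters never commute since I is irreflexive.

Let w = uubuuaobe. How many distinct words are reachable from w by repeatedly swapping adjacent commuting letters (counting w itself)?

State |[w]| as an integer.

0(u) covers ∅
1(u) covers 0:u
2(b) covers ∅
3(u) covers 1:u
4(u) covers 3:u
5(a) covers ∅
6(o) covers 4:u
7(b) covers 2:b
8(e) covers 5:a, 6:o, 7:b
floor of heap: 0:u, 2:b, 5:a
completions by unplaced set U, small U first (add the entries for U minus each lowest piece of U):
  |U|=1: {8}:1
  |U|=2: {5,8}:1  {6,8}:1  {7,8}:1
  |U|=3: {2,7,8}:1  {4,6,8}:1  {5,6,8}:2  {5,7,8}:2  {6,7,8}:2
  |U|=4: {2,5,7,8}:3  {2,6,7,8}:3  {3,4,6,8}:1  {4,5,6,8}:3  {4,6,7,8}:3  {5,6,7,8}:6
  |U|=5: {1,3,4,6,8}:1  {2,4,6,7,8}:6  {2,5,6,7,8}:12  {3,4,5,6,8}:4  {3,4,6,7,8}:4  {4,5,6,7,8}:12
  |U|=6: {0,1,3,4,6,8}:1  {1,3,4,5,6,8}:5  {1,3,4,6,7,8}:5  {2,3,4,6,7,8}:10  {2,4,5,6,7,8}:30  {3,4,5,6,7,8}:20
  |U|=7: {0,1,3,4,5,6,8}:6  {0,1,3,4,6,7,8}:6  {1,2,3,4,6,7,8}:15  {1,3,4,5,6,7,8}:30  {2,3,4,5,6,7,8}:60
  start at 0(u): 105
  start at 2(b): 42
  start at 5(a): 21
sum over floor = 168

168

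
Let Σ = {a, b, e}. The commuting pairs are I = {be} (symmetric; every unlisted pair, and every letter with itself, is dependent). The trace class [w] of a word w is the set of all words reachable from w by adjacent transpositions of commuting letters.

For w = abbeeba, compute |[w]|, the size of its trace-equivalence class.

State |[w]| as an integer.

10

piece 0:a — minimal
piece 1:b rests on {0:a}
piece 2:b rests on {1:b}
piece 3:e rests on {0:a}
piece 4:e rests on {3:e}
piece 5:b rests on {2:b}
piece 6:a rests on {4:e, 5:b}
minimal pieces: {0:a}
ways to finish when only these pieces remain (= sum over removing one remaining piece with nothing left below it):
  1 left: {6}→1
  2 left: {4,6}→1  {5,6}→1
  3 left: {2,5,6}→1  {3,4,6}→1  {4,5,6}→2
  4 left: {1,2,5,6}→1  {2,4,5,6}→3  {3,4,5,6}→3
  5 left: {1,2,4,5,6}→4  {2,3,4,5,6}→6
  placing 0:a first → 10 extensions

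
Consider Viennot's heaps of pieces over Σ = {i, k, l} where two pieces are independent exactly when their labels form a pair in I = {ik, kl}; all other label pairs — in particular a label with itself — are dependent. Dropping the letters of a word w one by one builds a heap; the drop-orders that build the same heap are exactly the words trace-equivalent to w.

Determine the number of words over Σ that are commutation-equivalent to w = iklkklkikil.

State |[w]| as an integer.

drop 0:i onto floor
drop 1:k onto floor
drop 2:l onto {0:i}
drop 3:k onto {1:k}
drop 4:k onto {3:k}
drop 5:l onto {2:l}
drop 6:k onto {4:k}
drop 7:i onto {5:l}
drop 8:k onto {6:k}
drop 9:i onto {7:i}
drop 10:l onto {9:i}
ground layer = {0:i, 1:k}
drop-orders for the pieces not yet dropped (sum over which currently-grounded one goes next):
  1 to go: {8} 1  {10} 1
  2 to go: {6,8} 1  {8,10} 2  {9,10} 1
  3 to go: {4,6,8} 1  {6,8,10} 3  {7,9,10} 1  {8,9,10} 3
  4 to go: {3,4,6,8} 1  {4,6,8,10} 4  {5,7,9,10} 1  {6,8,9,10} 6  {7,8,9,10} 4
  5 to go: {1,3,4,6,8} 1  {2,5,7,9,10} 1  {3,4,6,8,10} 5  {4,6,8,9,10} 10  {5,7,8,9,10} 5  {6,7,8,9,10} 10
  6 to go: {0,2,5,7,9,10} 1  {1,3,4,6,8,10} 6  {2,5,7,8,9,10} 6  {3,4,6,8,9,10} 15  {4,6,7,8,9,10} 20  {5,6,7,8,9,10} 15
  7 to go: {0,2,5,7,8,9,10} 7  {1,3,4,6,8,9,10} 21  {2,5,6,7,8,9,10} 21  {3,4,6,7,8,9,10} 35  {4,5,6,7,8,9,10} 35
  8 to go: {0,2,5,6,7,8,9,10} 28  {1,3,4,6,7,8,9,10} 56  {2,4,5,6,7,8,9,10} 56  {3,4,5,6,7,8,9,10} 70
  9 to go: {0,2,4,5,6,7,8,9,10} 84  {1,3,4,5,6,7,8,9,10} 126  {2,3,4,5,6,7,8,9,10} 126
  if 0:i drops first: 252 orders
  if 1:k drops first: 210 orders
heap linearizations: 462

462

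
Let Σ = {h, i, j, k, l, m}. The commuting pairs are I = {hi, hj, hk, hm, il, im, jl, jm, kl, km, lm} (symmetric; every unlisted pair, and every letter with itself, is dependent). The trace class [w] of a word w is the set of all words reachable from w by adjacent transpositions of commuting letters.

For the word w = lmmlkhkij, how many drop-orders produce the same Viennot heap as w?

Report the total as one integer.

1260

0(l) covers ∅
1(m) covers ∅
2(m) covers 1:m
3(l) covers 0:l
4(k) covers ∅
5(h) covers 3:l
6(k) covers 4:k
7(i) covers 6:k
8(j) covers 7:i
floor of heap: 0:l, 1:m, 4:k
completions by unplaced set U, small U first (add the entries for U minus each lowest piece of U):
  |U|=1: {2}:1  {5}:1  {8}:1
  |U|=2: {1,2}:1  {2,5}:2  {2,8}:2  {3,5}:1  {5,8}:2  {7,8}:1
  |U|=3: {0,3,5}:1  {1,2,5}:3  {1,2,8}:3  {2,3,5}:3  {2,5,8}:6  {2,7,8}:3  {3,5,8}:3  {5,7,8}:3  {6,7,8}:1
  |U|=4: {0,2,3,5}:4  {0,3,5,8}:4  {1,2,3,5}:6  {1,2,5,8}:12  {1,2,7,8}:6  {2,3,5,8}:12  {2,5,7,8}:12  {2,6,7,8}:4  {3,5,7,8}:6  {4,6,7,8}:1  {5,6,7,8}:4
  |U|=5: {0,1,2,3,5}:10  {0,2,3,5,8}:20  {0,3,5,7,8}:10  {1,2,3,5,8}:30  {1,2,5,7,8}:30  {1,2,6,7,8}:10  {2,3,5,7,8}:30  {2,4,6,7,8}:5  {2,5,6,7,8}:20  {3,5,6,7,8}:10  {4,5,6,7,8}:5
  |U|=6: {0,1,2,3,5,8}:60  {0,2,3,5,7,8}:60  {0,3,5,6,7,8}:20  {1,2,3,5,7,8}:90  {1,2,4,6,7,8}:15  {1,2,5,6,7,8}:60  {2,3,5,6,7,8}:60  {2,4,5,6,7,8}:30  {3,4,5,6,7,8}:15
  |U|=7: {0,1,2,3,5,7,8}:210  {0,2,3,5,6,7,8}:140  {0,3,4,5,6,7,8}:35  {1,2,3,5,6,7,8}:210  {1,2,4,5,6,7,8}:105  {2,3,4,5,6,7,8}:105
  start at 0(l): 420
  start at 1(m): 280
  start at 4(k): 560
sum over floor = 1260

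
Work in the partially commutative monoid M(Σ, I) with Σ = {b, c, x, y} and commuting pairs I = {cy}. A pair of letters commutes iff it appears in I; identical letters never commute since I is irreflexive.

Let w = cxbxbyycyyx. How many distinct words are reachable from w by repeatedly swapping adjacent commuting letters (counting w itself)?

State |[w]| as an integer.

5

0(c) covers ∅
1(x) covers 0:c
2(b) covers 1:x
3(x) covers 2:b
4(b) covers 3:x
5(y) covers 4:b
6(y) covers 5:y
7(c) covers 4:b
8(y) covers 6:y
9(y) covers 8:y
10(x) covers 7:c, 9:y
floor of heap: 0:c
completions by unplaced set U, small U first (add the entries for U minus each lowest piece of U):
  |U|=1: {10}:1
  |U|=2: {7,10}:1  {9,10}:1
  |U|=3: {7,9,10}:2  {8,9,10}:1
  |U|=4: {6,8,9,10}:1  {7,8,9,10}:3
  |U|=5: {5,6,8,9,10}:1  {6,7,8,9,10}:4
  |U|=6: {5,6,7,8,9,10}:5
  |U|=7: {4,5,6,7,8,9,10}:5
  |U|=8: {3,4,5,6,7,8,9,10}:5
  |U|=9: {2,3,4,5,6,7,8,9,10}:5
  start at 0(c): 5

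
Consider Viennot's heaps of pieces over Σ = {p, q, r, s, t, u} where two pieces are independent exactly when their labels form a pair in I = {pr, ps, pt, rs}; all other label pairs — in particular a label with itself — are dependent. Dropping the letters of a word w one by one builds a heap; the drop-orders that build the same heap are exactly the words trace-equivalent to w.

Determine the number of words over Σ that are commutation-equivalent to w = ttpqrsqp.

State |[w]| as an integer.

drop 0:t onto floor
drop 1:t onto {0:t}
drop 2:p onto floor
drop 3:q onto {1:t, 2:p}
drop 4:r onto {3:q}
drop 5:s onto {3:q}
drop 6:q onto {4:r, 5:s}
drop 7:p onto {6:q}
ground layer = {0:t, 2:p}
drop-orders for the pieces not yet dropped (sum over which currently-grounded one goes next):
  1 to go: {7} 1
  2 to go: {6,7} 1
  3 to go: {4,6,7} 1  {5,6,7} 1
  4 to go: {4,5,6,7} 2
  5 to go: {3,4,5,6,7} 2
  6 to go: {1,3,4,5,6,7} 2  {2,3,4,5,6,7} 2
  if 0:t drops first: 4 orders
  if 2:p drops first: 2 orders
heap linearizations: 6

6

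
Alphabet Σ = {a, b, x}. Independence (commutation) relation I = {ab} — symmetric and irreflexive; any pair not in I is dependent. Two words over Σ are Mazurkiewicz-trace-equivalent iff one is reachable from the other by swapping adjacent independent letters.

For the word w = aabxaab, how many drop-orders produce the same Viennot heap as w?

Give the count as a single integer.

9

drop 0:a onto floor
drop 1:a onto {0:a}
drop 2:b onto floor
drop 3:x onto {1:a, 2:b}
drop 4:a onto {3:x}
drop 5:a onto {4:a}
drop 6:b onto {3:x}
ground layer = {0:a, 2:b}
drop-orders for the pieces not yet dropped (sum over which currently-grounded one goes next):
  1 to go: {5} 1  {6} 1
  2 to go: {4,5} 1  {5,6} 2
  3 to go: {4,5,6} 3
  4 to go: {3,4,5,6} 3
  5 to go: {1,3,4,5,6} 3  {2,3,4,5,6} 3
  if 0:a drops first: 6 orders
  if 2:b drops first: 3 orders
heap linearizations: 9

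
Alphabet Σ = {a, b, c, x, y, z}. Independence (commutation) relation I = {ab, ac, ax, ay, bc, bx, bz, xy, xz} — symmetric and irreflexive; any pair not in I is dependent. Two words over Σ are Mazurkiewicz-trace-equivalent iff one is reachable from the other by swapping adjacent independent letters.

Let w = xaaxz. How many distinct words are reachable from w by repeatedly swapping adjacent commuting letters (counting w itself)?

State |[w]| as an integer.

drop 0:x onto floor
drop 1:a onto floor
drop 2:a onto {1:a}
drop 3:x onto {0:x}
drop 4:z onto {2:a}
ground layer = {0:x, 1:a}
drop-orders for the pieces not yet dropped (sum over which currently-grounded one goes next):
  1 to go: {3} 1  {4} 1
  2 to go: {0,3} 1  {2,4} 1  {3,4} 2
  3 to go: {0,3,4} 3  {1,2,4} 1  {2,3,4} 3
  if 0:x drops first: 4 orders
  if 1:a drops first: 6 orders
heap linearizations: 10

10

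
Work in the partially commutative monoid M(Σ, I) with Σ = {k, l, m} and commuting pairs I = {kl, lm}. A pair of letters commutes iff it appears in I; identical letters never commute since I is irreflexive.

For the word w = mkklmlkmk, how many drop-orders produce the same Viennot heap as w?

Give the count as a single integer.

#0=m has no predecessor
#1=k depends on [0:m]
#2=k depends on [1:k]
#3=l has no predecessor
#4=m depends on [2:k]
#5=l depends on [3:l]
#6=k depends on [4:m]
#7=m depends on [6:k]
#8=k depends on [7:m]
sources: [0:m, 3:l]
N(rest) = Σ N(rest − s) over sources s of rest; N(one piece) = 1:
  size 1 → [5]=1  [8]=1
  size 2 → [3,5]=1  [5,8]=2  [7,8]=1
  size 3 → [3,5,8]=3  [5,7,8]=3  [6,7,8]=1
  size 4 → [3,5,7,8]=6  [4,6,7,8]=1  [5,6,7,8]=4
  size 5 → [2,4,6,7,8]=1  [3,5,6,7,8]=10  [4,5,6,7,8]=5
  size 6 → [1,2,4,6,7,8]=1  [2,4,5,6,7,8]=6  [3,4,5,6,7,8]=15
  size 7 → [0,1,2,4,6,7,8]=1  [1,2,4,5,6,7,8]=7  [2,3,4,5,6,7,8]=21
  first=0(m) contributes 28
  first=3(l) contributes 8
|[w]| = 36

36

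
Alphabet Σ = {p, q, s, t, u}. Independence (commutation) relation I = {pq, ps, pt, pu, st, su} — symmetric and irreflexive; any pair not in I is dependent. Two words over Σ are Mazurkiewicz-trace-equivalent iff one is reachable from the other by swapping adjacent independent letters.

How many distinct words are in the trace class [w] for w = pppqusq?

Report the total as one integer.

70

0(p) covers ∅
1(p) covers 0:p
2(p) covers 1:p
3(q) covers ∅
4(u) covers 3:q
5(s) covers 3:q
6(q) covers 4:u, 5:s
floor of heap: 0:p, 3:q
completions by unplaced set U, small U first (add the entries for U minus each lowest piece of U):
  |U|=1: {2}:1  {6}:1
  |U|=2: {1,2}:1  {2,6}:2  {4,6}:1  {5,6}:1
  |U|=3: {0,1,2}:1  {1,2,6}:3  {2,4,6}:3  {2,5,6}:3  {4,5,6}:2
  |U|=4: {0,1,2,6}:4  {1,2,4,6}:6  {1,2,5,6}:6  {2,4,5,6}:8  {3,4,5,6}:2
  |U|=5: {0,1,2,4,6}:10  {0,1,2,5,6}:10  {1,2,4,5,6}:20  {2,3,4,5,6}:10
  start at 0(p): 30
  start at 3(q): 40
sum over floor = 70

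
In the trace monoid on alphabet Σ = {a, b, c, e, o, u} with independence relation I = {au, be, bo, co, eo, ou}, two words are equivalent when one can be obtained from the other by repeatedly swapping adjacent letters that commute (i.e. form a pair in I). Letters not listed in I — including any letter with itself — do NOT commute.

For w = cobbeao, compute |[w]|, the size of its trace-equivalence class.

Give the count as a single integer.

15

piece 0:c — minimal
piece 1:o — minimal
piece 2:b rests on {0:c}
piece 3:b rests on {2:b}
piece 4:e rests on {0:c}
piece 5:a rests on {1:o, 3:b, 4:e}
piece 6:o rests on {5:a}
minimal pieces: {0:c, 1:o}
ways to finish when only these pieces remain (= sum over removing one remaining piece with nothing left below it):
  1 left: {6}→1
  2 left: {5,6}→1
  3 left: {1,5,6}→1  {3,5,6}→1  {4,5,6}→1
  4 left: {1,3,5,6}→2  {1,4,5,6}→2  {2,3,5,6}→1  {3,4,5,6}→2
  5 left: {1,2,3,5,6}→3  {1,3,4,5,6}→6  {2,3,4,5,6}→3
  placing 0:c first → 12 extensions
  placing 1:o first → 3 extensions
total linear extensions = 15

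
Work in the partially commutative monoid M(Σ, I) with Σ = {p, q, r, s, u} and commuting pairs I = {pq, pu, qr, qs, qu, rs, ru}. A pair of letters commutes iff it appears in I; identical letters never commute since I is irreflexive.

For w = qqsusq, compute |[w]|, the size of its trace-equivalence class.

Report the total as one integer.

20

0(q) covers ∅
1(q) covers 0:q
2(s) covers ∅
3(u) covers 2:s
4(s) covers 3:u
5(q) covers 1:q
floor of heap: 0:q, 2:s
completions by unplaced set U, small U first (add the entries for U minus each lowest piece of U):
  |U|=1: {4}:1  {5}:1
  |U|=2: {1,5}:1  {3,4}:1  {4,5}:2
  |U|=3: {0,1,5}:1  {1,4,5}:3  {2,3,4}:1  {3,4,5}:3
  |U|=4: {0,1,4,5}:4  {1,3,4,5}:6  {2,3,4,5}:4
  start at 0(q): 10
  start at 2(s): 10
sum over floor = 20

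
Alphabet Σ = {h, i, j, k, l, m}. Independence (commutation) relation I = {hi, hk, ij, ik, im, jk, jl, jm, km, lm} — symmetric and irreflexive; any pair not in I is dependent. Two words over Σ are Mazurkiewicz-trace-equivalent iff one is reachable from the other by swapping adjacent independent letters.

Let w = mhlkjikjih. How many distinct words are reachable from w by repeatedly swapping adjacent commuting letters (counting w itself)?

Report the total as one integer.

330

0(m) covers ∅
1(h) covers 0:m
2(l) covers 1:h
3(k) covers 2:l
4(j) covers 1:h
5(i) covers 2:l
6(k) covers 3:k
7(j) covers 4:j
8(i) covers 5:i
9(h) covers 2:l, 7:j
floor of heap: 0:m
completions by unplaced set U, small U first (add the entries for U minus each lowest piece of U):
  |U|=1: {6}:1  {8}:1  {9}:1
  |U|=2: {3,6}:1  {5,8}:1  {6,8}:2  {6,9}:2  {7,9}:1  {8,9}:2
  |U|=3: {3,6,8}:3  {3,6,9}:3  {4,7,9}:1  {5,6,8}:3  {5,8,9}:3  {6,7,9}:3  {6,8,9}:6  {7,8,9}:3
  |U|=4: {3,5,6,8}:6  {3,6,7,9}:6  {3,6,8,9}:12  {4,6,7,9}:4  {4,7,8,9}:4  {5,6,8,9}:12  {5,7,8,9}:6  {6,7,8,9}:12
  |U|=5: {3,4,6,7,9}:10  {3,5,6,8,9}:30  {3,6,7,8,9}:30  {4,5,7,8,9}:10  {4,6,7,8,9}:20  {5,6,7,8,9}:30
  |U|=6: {2,3,5,6,8,9}:30  {3,4,6,7,8,9}:60  {3,5,6,7,8,9}:90  {4,5,6,7,8,9}:60
  |U|=7: {2,3,5,6,7,8,9}:120  {3,4,5,6,7,8,9}:210
  |U|=8: {2,3,4,5,6,7,8,9}:330
  start at 0(m): 330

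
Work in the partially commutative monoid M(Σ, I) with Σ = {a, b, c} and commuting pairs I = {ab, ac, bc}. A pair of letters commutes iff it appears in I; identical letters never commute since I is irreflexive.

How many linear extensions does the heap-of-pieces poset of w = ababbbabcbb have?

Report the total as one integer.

drop 0:a onto floor
drop 1:b onto floor
drop 2:a onto {0:a}
drop 3:b onto {1:b}
drop 4:b onto {3:b}
drop 5:b onto {4:b}
drop 6:a onto {2:a}
drop 7:b onto {5:b}
drop 8:c onto floor
drop 9:b onto {7:b}
drop 10:b onto {9:b}
ground layer = {0:a, 1:b, 8:c}
drop-orders for the pieces not yet dropped (sum over which currently-grounded one goes next):
  1 to go: {6} 1  {8} 1  {10} 1
  2 to go: {2,6} 1  {6,8} 2  {6,10} 2  {8,10} 2  {9,10} 1
  3 to go: {0,2,6} 1  {2,6,8} 3  {2,6,10} 3  {6,8,10} 6  {6,9,10} 3  {7,9,10} 1  {8,9,10} 3
  4 to go: {0,2,6,8} 4  {0,2,6,10} 4  {2,6,8,10} 12  {2,6,9,10} 6  {5,7,9,10} 1  {6,7,9,10} 4  {6,8,9,10} 12  {7,8,9,10} 4
  5 to go: {0,2,6,8,10} 20  {0,2,6,9,10} 10  {2,6,7,9,10} 10  {2,6,8,9,10} 30  {4,5,7,9,10} 1  {5,6,7,9,10} 5  {5,7,8,9,10} 5  {6,7,8,9,10} 20
  6 to go: {0,2,6,7,9,10} 20  {0,2,6,8,9,10} 60  {2,5,6,7,9,10} 15  {2,6,7,8,9,10} 60  {3,4,5,7,9,10} 1  {4,5,6,7,9,10} 6  {4,5,7,8,9,10} 6  {5,6,7,8,9,10} 30
  7 to go: {0,2,5,6,7,9,10} 35  {0,2,6,7,8,9,10} 140  {1,3,4,5,7,9,10} 1  {2,4,5,6,7,9,10} 21  {2,5,6,7,8,9,10} 105  {3,4,5,6,7,9,10} 7  {3,4,5,7,8,9,10} 7  {4,5,6,7,8,9,10} 42
  8 to go: {0,2,4,5,6,7,9,10} 56  {0,2,5,6,7,8,9,10} 280  {1,3,4,5,6,7,9,10} 8  {1,3,4,5,7,8,9,10} 8  {2,3,4,5,6,7,9,10} 28  {2,4,5,6,7,8,9,10} 168  {3,4,5,6,7,8,9,10} 56
  9 to go: {0,2,3,4,5,6,7,9,10} 84  {0,2,4,5,6,7,8,9,10} 504  {1,2,3,4,5,6,7,9,10} 36  {1,3,4,5,6,7,8,9,10} 72  {2,3,4,5,6,7,8,9,10} 252
  if 0:a drops first: 360 orders
  if 1:b drops first: 840 orders
  if 8:c drops first: 120 orders
heap linearizations: 1320

1320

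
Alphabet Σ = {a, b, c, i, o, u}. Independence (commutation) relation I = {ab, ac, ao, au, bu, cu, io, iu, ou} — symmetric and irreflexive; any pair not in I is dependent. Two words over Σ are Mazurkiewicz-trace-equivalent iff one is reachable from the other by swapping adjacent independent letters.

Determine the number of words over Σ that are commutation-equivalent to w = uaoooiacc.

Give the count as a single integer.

piece 0:u — minimal
piece 1:a — minimal
piece 2:o — minimal
piece 3:o rests on {2:o}
piece 4:o rests on {3:o}
piece 5:i rests on {1:a}
piece 6:a rests on {5:i}
piece 7:c rests on {4:o, 5:i}
piece 8:c rests on {7:c}
minimal pieces: {0:u, 1:a, 2:o}
ways to finish when only these pieces remain (= sum over removing one remaining piece with nothing left below it):
  1 left: {0}→1  {6}→1  {8}→1
  2 left: {0,6}→2  {0,8}→2  {6,8}→2  {7,8}→1
  3 left: {0,6,8}→6  {0,7,8}→3  {4,7,8}→1  {6,7,8}→3
  4 left: {0,4,7,8}→4  {0,6,7,8}→12  {3,4,7,8}→1  {4,6,7,8}→4  {5,6,7,8}→3
  5 left: {0,3,4,7,8}→5  {0,4,6,7,8}→20  {0,5,6,7,8}→15  {1,5,6,7,8}→3  {2,3,4,7,8}→1  {3,4,6,7,8}→5  {4,5,6,7,8}→7
  6 left: {0,1,5,6,7,8}→18  {0,2,3,4,7,8}→6  {0,3,4,6,7,8}→30  {0,4,5,6,7,8}→42  {1,4,5,6,7,8}→10  {2,3,4,6,7,8}→6  {3,4,5,6,7,8}→12
  7 left: {0,1,4,5,6,7,8}→70  {0,2,3,4,6,7,8}→42  {0,3,4,5,6,7,8}→84  {1,3,4,5,6,7,8}→22  {2,3,4,5,6,7,8}→18
  placing 0:u first → 40 extensions
  placing 1:a first → 144 extensions
  placing 2:o first → 176 extensions
total linear extensions = 360

360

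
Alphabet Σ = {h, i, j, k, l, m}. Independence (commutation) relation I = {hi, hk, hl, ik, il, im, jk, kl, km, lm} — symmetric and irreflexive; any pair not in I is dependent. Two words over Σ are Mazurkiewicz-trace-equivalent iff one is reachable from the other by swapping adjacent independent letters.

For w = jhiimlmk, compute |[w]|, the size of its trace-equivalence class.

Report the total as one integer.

piece 0:j — minimal
piece 1:h rests on {0:j}
piece 2:i rests on {0:j}
piece 3:i rests on {2:i}
piece 4:m rests on {1:h}
piece 5:l rests on {0:j}
piece 6:m rests on {4:m}
piece 7:k — minimal
minimal pieces: {0:j, 7:k}
ways to finish when only these pieces remain (= sum over removing one remaining piece with nothing left below it):
  1 left: {3}→1  {5}→1  {6}→1  {7}→1
  2 left: {2,3}→1  {3,5}→2  {3,6}→2  {3,7}→2  {4,6}→1  {5,6}→2  {5,7}→2  {6,7}→2
  3 left: {1,4,6}→1  {2,3,5}→3  {2,3,6}→3  {2,3,7}→3  {3,4,6}→3  {3,5,6}→6  {3,5,7}→6  {3,6,7}→6  {4,5,6}→3  {4,6,7}→3  {5,6,7}→6
  4 left: {1,3,4,6}→4  {1,4,5,6}→4  {1,4,6,7}→4  {2,3,4,6}→6  {2,3,5,6}→12  {2,3,5,7}→12  {2,3,6,7}→12  {3,4,5,6}→12  {3,4,6,7}→12  {3,5,6,7}→24  {4,5,6,7}→12
  5 left: {1,2,3,4,6}→10  {1,3,4,5,6}→20  {1,3,4,6,7}→20  {1,4,5,6,7}→20  {2,3,4,5,6}→30  {2,3,4,6,7}→30  {2,3,5,6,7}→60  {3,4,5,6,7}→60
  6 left: {1,2,3,4,5,6}→60  {1,2,3,4,6,7}→60  {1,3,4,5,6,7}→120  {2,3,4,5,6,7}→180
  placing 0:j first → 420 extensions
  placing 7:k first → 60 extensions
total linear extensions = 480

480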